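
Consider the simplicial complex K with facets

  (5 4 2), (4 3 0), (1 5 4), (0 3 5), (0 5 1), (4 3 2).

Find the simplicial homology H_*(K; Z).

H_0 ≅ Z,  H_1 ≅ Z,  H_2 = 0.

Take the total order 0 < 1 < 2 < 3 < 4 < 5 on the vertex set. Then K (dimension 2) consists of the simplices:

  0-simplices (6): [0], [1], [2], [3], [4], [5]
  1-simplices (12): [0,1], [0,3], [0,4], [0,5], [1,4], [1,5], [2,3], [2,4], [2,5], [3,4], [3,5], [4,5]
  2-simplices (6): [0,1,5], [0,3,4], [0,3,5], [1,4,5], [2,3,4], [2,4,5]

Hence C_0 ≅ Z^6, C_1 ≅ Z^12, C_2 ≅ Z^6.

The boundary map ∂_1: C_1 → C_0 sends each edge [p,q] (with p < q) to q − p. For instance
  ∂[2,5] = [5] − [2].
As a 6×12 matrix over Z this has rank 5, with invariant factors (1,1,1,1,1).

∂_2: C_2 → C_1 sends each 2-simplex [p,q,r] to [q,r] − [p,r] + [p,q]. For instance
  ∂[0,3,5] = [3,5] − [0,5] + [0,3],
  ∂[1,4,5] = [4,5] − [1,5] + [1,4].
This gives a 12×6 integer matrix of rank 6; reducing to Smith normal form yields diagonal entries (1,1,1,1,1,1).

Reading off H_k = ker ∂_k / im ∂_{k+1}:

  H_0: rank C_0 − rank ∂_1 = 6 − 5 = 1, and the invariant factors of ∂_1 are all 1, so H_0 = Z.
  H_1: rank ker ∂_1 − rank ∂_2 = (12 − 5) − 6 = 1, and the invariant factors of ∂_2 are all 1, so H_1 = Z.
  H_2: rank ker ∂_2 − rank ∂_3 = (6 − 6) − 0 = 0, and there is no ∂_3, so H_2 = 0.

As a check, the Euler characteristic is 6 − 12 + 6 = 0, which agrees with 1 − 1 + 0 = 0.
(K is a triangulation of the cylinder S^1 x I.)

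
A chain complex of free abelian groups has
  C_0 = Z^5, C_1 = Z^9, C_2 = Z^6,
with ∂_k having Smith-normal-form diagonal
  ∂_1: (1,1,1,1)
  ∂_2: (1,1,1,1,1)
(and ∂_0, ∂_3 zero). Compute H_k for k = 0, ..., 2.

H_0: b_0 = 5 − 0 − 4 = 1; torsion from ∂_1 factors > 1: none. So H_0 ≅ Z.
H_1: b_1 = 9 − 4 − 5 = 0; torsion from ∂_2 factors > 1: none. So H_1 ≅ 0.
H_2: b_2 = 6 − 5 − 0 = 1; torsion from ∂_3 factors > 1: none. So H_2 ≅ Z.

H_0 ≅ Z,  H_1 = 0,  H_2 ≅ Z.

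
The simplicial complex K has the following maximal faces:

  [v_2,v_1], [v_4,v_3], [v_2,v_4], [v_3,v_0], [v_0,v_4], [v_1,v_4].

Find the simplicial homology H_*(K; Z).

H_0 ≅ Z,  H_1 ≅ Z^2.

Take the total order v_0 < v_1 < v_2 < v_3 < v_4 on the vertex set. Then K (dimension 1) consists of the simplices:

  0-simplices (5): [v_0], [v_1], [v_2], [v_3], [v_4]
  1-simplices (6): [v_0,v_3], [v_0,v_4], [v_1,v_2], [v_1,v_4], [v_2,v_4], [v_3,v_4]

so the chain groups are C_0 ≅ Z^5, C_1 ≅ Z^6.

The boundary map ∂_1: C_1 → C_0 is given by ∂[p,q] = [q] − [p]. For instance
  ∂[v_2,v_4] = [v_4] − [v_2].
As a 5×6 matrix over Z this has rank 4, with invariant factors (1,1,1,1).

Now H_k = ker ∂_k / im ∂_{k+1}, so:

  H_0: rank C_0 − rank ∂_1 = 5 − 4 = 1, and the invariant factors of ∂_1 are all 1, so H_0 ≅ Z.
  H_1: rank ker ∂_1 − rank ∂_2 = (6 − 4) − 0 = 2, and there is no ∂_2, so H_1 ≅ Z^2.

As a check, the Euler characteristic is 5 − 6 = -1, which agrees with 1 − 2 = -1.
(K is a triangulation of a wedge of 2 circles.)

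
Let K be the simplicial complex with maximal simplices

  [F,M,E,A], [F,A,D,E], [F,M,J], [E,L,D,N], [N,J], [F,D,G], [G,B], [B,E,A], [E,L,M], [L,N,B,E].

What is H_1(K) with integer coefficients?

H_1 = Z^2.

We work with the vertex ordering A < B < D < E < F < G < J < L < M < N. The simplices of K, each written with vertices in increasing order, are:

  0-simplices (10): A, B, D, E, F, G, J, L, M, N
  1-simplices (25): AB, AD, AE, AF, AM, BE, BG, BL, BN, DE, DF, DG, DL, DN, EF, EL, EM, EN, FG, FJ, FM, JM, JN, LM, LN
  2-simplices (18): ABE, ADE, ADF, AEF, AEM, AFM, BEL, BEN, BLN, DEF, DEL, DEN, DFG, DLN, EFM, ELM, ELN, FJM
  3-simplices (4): ADEF, AEFM, BELN, DELN

giving chain groups C_0 ≅ Z^10, C_1 ≅ Z^25, C_2 ≅ Z^18, C_3 ≅ Z^4.

The boundary map ∂_1: C_1 → C_0 is given by ∂[p,q] = [q] − [p].
As a 10×25 matrix over Z this has rank 9, with invariant factors (1,1,1,1,1,1,1,1,1).

The boundary map ∂_2: C_2 → C_1 acts by ∂[p,q,r] = [q,r] − [p,r] + [p,q]. For instance
  ∂BEL = EL − BL + BE,
  ∂ELM = LM − EM + EL.
The resulting 25×18 matrix has rank 14, and its Smith normal form has invariant factors (1,1,1,1,1,1,1,1,1,1,1,1,1,1).

Boundary ∂_3: C_3 → C_2 sends each 3-simplex σ to the alternating sum Σ_i (−1)^i (σ with its i-th vertex removed). For instance
  ∂ADEF = DEF − AEF + ADF − ADE,
  ∂AEFM = EFM − AFM + AEM − AEF.
This gives a 18×4 integer matrix of rank 4; reducing to Smith normal form yields diagonal entries (1,1,1,1).

Now H_k = ker ∂_k / im ∂_{k+1}, so:

  H_1: rank ker ∂_1 − rank ∂_2 = (25 − 9) − 14 = 2, and the invariant factors of ∂_2 are all 1, so H_1 = Z^2.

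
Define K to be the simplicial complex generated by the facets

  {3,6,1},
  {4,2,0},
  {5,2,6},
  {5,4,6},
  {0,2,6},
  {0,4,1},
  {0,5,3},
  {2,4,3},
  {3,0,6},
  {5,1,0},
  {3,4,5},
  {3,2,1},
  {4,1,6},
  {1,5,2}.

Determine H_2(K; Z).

Order the vertices as 0 < 1 < 2 < 3 < 4 < 5 < 6. Listing each simplex with vertices in this order, K has dimension 2 with simplices:

  0-simplices (7): [0], [1], [2], [3], [4], [5], [6]
  1-simplices (21): [0,1], [0,2], [0,3], [0,4], [0,5], [0,6], [1,2], [1,3], [1,4], [1,5], [1,6], [2,3], [2,4], [2,5], [2,6], [3,4], [3,5], [3,6], [4,5], [4,6], [5,6]
  2-simplices (14): [0,1,4], [0,1,5], [0,2,4], [0,2,6], [0,3,5], [0,3,6], [1,2,3], [1,2,5], [1,3,6], [1,4,6], [2,3,4], [2,5,6], [3,4,5], [4,5,6]

so the chain groups are C_0 ≅ Z^7, C_1 ≅ Z^21, C_2 ≅ Z^14.

The boundary map ∂_1: C_1 → C_0 maps an edge to its endpoints' difference, ∂[p,q] = q − p. For instance
  ∂[0,3] = [3] − [0].
As a 7×21 matrix over Z this has rank 6, with invariant factors (1,1,1,1,1,1).

Boundary ∂_2: C_2 → C_1 maps a triangle to the signed sum of its edges. For instance
  ∂[1,3,6] = [3,6] − [1,6] + [1,3],
  ∂[2,3,4] = [3,4] − [2,4] + [2,3].
The resulting 21×14 matrix has rank 13, and its Smith normal form has invariant factors (1,1,1,1,1,1,1,1,1,1,1,1,1).

Reading off H_k = ker ∂_k / im ∂_{k+1}:

  H_2: rank ker ∂_2 − rank ∂_3 = (14 − 13) − 0 = 1, and there is no ∂_3, so H_2 ≅ Z.

H_2 = Z.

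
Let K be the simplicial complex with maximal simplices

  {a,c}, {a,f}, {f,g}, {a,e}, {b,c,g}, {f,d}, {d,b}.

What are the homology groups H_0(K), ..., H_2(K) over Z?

Fix the vertex order a < b < c < d < e < f < g and write every simplex with vertices in increasing order. Then dim K = 2 and the simplices of K are:

  0-simplices (7): a, b, c, d, e, f, g
  1-simplices (9): ac, ae, af, bc, bd, bg, cg, df, fg
  2-simplices (1): bcg

so the chain groups are C_0 ≅ Z^7, C_1 ≅ Z^9, C_2 ≅ Z^1.

∂_1: C_1 → C_0 is given by ∂[p,q] = [q] − [p]. For instance
  ∂bd = d − b.
As a 7×9 matrix over Z this has rank 6, with invariant factors (1,1,1,1,1,1).

Boundary ∂_2: C_2 → C_1 sends each 2-simplex [p,q,r] to [q,r] − [p,r] + [p,q]. For instance
  ∂bcg = cg − bg + bc.
The resulting 9×1 matrix has rank 1, and its Smith normal form has invariant factors (1).

Computing H_k = (kernel of ∂_k) / (image of ∂_{k+1}):

  H_0: rank C_0 − rank ∂_1 = 7 − 6 = 1, and the invariant factors of ∂_1 are all 1, so H_0 = Z.
  H_1: rank ker ∂_1 − rank ∂_2 = (9 − 6) − 1 = 2, and the invariant factors of ∂_2 are all 1, so H_1 = Z^2.
  H_2: rank ker ∂_2 − rank ∂_3 = (1 − 1) − 0 = 0, and there is no ∂_3, so H_2 = 0.

As a check, the Euler characteristic is 7 − 9 + 1 = -1, which agrees with 1 − 2 + 0 = -1.

H_0 ≅ Z,  H_1 ≅ Z^2,  H_2 = 0.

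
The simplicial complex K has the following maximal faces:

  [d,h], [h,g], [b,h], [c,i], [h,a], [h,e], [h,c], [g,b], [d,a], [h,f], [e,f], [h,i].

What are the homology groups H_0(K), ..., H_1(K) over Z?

K has 9 vertices, 12 edges.
rank ∂_0 = 0, rank ∂_1 = 8 ⇒ b_0 = 9 − 0 − 8 = 1; all invariant factors of ∂_1 are 1 so no torsion. So H_0 = Z.
rank ∂_1 = 8, rank ∂_2 = 0 ⇒ b_1 = 12 − 8 − 0 = 4. So H_1 = Z^4.

H_0 = Z,  H_1 = Z^4.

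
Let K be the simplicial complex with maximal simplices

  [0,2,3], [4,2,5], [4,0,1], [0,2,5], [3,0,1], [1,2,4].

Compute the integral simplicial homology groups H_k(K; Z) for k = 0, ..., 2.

H_0 = Z,  H_1 = Z,  H_2 = 0.

Order the vertices as 0 < 1 < 2 < 3 < 4 < 5. Listing each simplex with vertices in this order, K has dimension 2 with simplices:

  0-simplices (6): [0], [1], [2], [3], [4], [5]
  1-simplices (12): [0,1], [0,2], [0,3], [0,4], [0,5], [1,2], [1,3], [1,4], [2,3], [2,4], [2,5], [4,5]
  2-simplices (6): [0,1,3], [0,1,4], [0,2,3], [0,2,5], [1,2,4], [2,4,5]

so the chain groups are C_0 ≅ Z^6, C_1 ≅ Z^12, C_2 ≅ Z^6.

Boundary ∂_1: C_1 → C_0 is given by ∂[p,q] = [q] − [p]. For instance
  ∂[0,3] = [3] − [0].
The resulting 6×12 matrix has rank 5, and its Smith normal form has invariant factors (1,1,1,1,1).

The boundary map ∂_2: C_2 → C_1 maps a triangle to the signed sum of its edges. For instance
  ∂[0,1,3] = [1,3] − [0,3] + [0,1],
  ∂[0,2,3] = [2,3] − [0,3] + [0,2].
This gives a 12×6 integer matrix of rank 6; reducing to Smith normal form yields diagonal entries (1,1,1,1,1,1).

Now H_k = ker ∂_k / im ∂_{k+1}, so:

  H_0: rank C_0 − rank ∂_1 = 6 − 5 = 1, and the invariant factors of ∂_1 are all 1, so H_0 ≅ Z.
  H_1: rank ker ∂_1 − rank ∂_2 = (12 − 5) − 6 = 1, and the invariant factors of ∂_2 are all 1, so H_1 ≅ Z.
  H_2: rank ker ∂_2 − rank ∂_3 = (6 − 6) − 0 = 0, and there is no ∂_3, so H_2 ≅ 0.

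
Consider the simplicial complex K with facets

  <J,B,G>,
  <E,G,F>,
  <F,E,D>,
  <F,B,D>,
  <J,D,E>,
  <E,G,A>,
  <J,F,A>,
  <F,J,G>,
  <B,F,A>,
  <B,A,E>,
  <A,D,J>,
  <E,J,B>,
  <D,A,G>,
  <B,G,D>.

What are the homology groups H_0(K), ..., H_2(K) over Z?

H_0 = Z,  H_1 = Z^2,  H_2 = Z.

K has 7 vertices, 21 edges, 14 triangles.
rank ∂_0 = 0, rank ∂_1 = 6 ⇒ b_0 = 7 − 0 − 6 = 1; all invariant factors of ∂_1 are 1 so no torsion. So H_0 ≅ Z.
rank ∂_1 = 6, rank ∂_2 = 13 ⇒ b_1 = 21 − 6 − 13 = 2; all invariant factors of ∂_2 are 1 so no torsion. So H_1 ≅ Z^2.
rank ∂_2 = 13, rank ∂_3 = 0 ⇒ b_2 = 14 − 13 − 0 = 1. So H_2 ≅ Z.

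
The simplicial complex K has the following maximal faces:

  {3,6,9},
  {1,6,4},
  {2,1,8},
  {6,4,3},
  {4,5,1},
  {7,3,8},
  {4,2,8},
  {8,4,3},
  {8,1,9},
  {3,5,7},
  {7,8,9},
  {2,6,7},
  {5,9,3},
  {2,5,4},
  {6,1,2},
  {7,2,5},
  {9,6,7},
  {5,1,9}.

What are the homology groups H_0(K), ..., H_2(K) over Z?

Fix the vertex order 1 < 2 < 3 < 4 < 5 < 6 < 7 < 8 < 9 and write every simplex with vertices in increasing order. Then dim K = 2 and the simplices of K are:

  0-simplices (9): [1], [2], [3], [4], [5], [6], [7], [8], [9]
  1-simplices (27): (27 of them)
  2-simplices (18): [1,2,6], [1,2,8], [1,4,5], [1,4,6], [1,5,9], [1,8,9], [2,4,5], [2,4,8], [2,5,7], [2,6,7], [3,4,6], [3,4,8], [3,5,7], [3,5,9], [3,6,9], [3,7,8], [6,7,9], [7,8,9]

giving chain groups C_0 ≅ Z^9, C_1 ≅ Z^27, C_2 ≅ Z^18.

The boundary map ∂_1: C_1 → C_0 is given by ∂[p,q] = [q] − [p]. For instance
  ∂[3,9] = [9] − [3].
As a 9×27 matrix over Z this has rank 8, with invariant factors (1,1,1,1,1,1,1,1).

The boundary map ∂_2: C_2 → C_1 maps a triangle to the signed sum of its edges. For instance
  ∂[1,4,5] = [4,5] − [1,5] + [1,4],
  ∂[3,6,9] = [6,9] − [3,9] + [3,6].
As a 27×18 matrix over Z this has rank 18, with invariant factors (1,1,1,1,1,1,1,1,1,1,1,1,1,1,1,1,1,2).

From H_k ≅ ker(∂_k) / im(∂_{k+1}) we obtain:

  H_0: rank C_0 − rank ∂_1 = 9 − 8 = 1, and the invariant factors of ∂_1 are all 1, so H_0 = Z.
  H_1: rank ker ∂_1 − rank ∂_2 = (27 − 8) − 18 = 1, and ∂_2 has invariant factor 2 > 1, so H_1 = Z ⊕ Z_2.
  H_2: rank ker ∂_2 − rank ∂_3 = (18 − 18) − 0 = 0, and there is no ∂_3, so H_2 = 0.

H_0 ≅ Z,  H_1 ≅ Z ⊕ Z_2,  H_2 = 0.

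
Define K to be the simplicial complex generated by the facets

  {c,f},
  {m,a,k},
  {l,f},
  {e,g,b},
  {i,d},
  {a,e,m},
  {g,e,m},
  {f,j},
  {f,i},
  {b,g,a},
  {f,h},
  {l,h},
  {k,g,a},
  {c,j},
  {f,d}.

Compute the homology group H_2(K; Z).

H_2 ≅ 0.

Order the vertices as a < b < c < d < e < f < g < h < i < j < k < l < m. Listing each simplex with vertices in this order, K has dimension 2 with simplices:

  0-simplices (13): a, b, c, d, e, f, g, h, i, j, k, l, m
  1-simplices (21): ab, ae, ag, ak, am, be, bg, cf, cj, df, di, eg, em, fh, fi, fj, fl, gk, gm, hl, km
  2-simplices (6): abg, aem, agk, akm, beg, egm

Hence C_0 ≅ Z^13, C_1 ≅ Z^21, C_2 ≅ Z^6.

∂_1: C_1 → C_0 sends each edge [p,q] (with p < q) to q − p. For instance
  ∂df = f − d.
As a 13×21 matrix over Z this has rank 11, with invariant factors (1,1,1,1,1,1,1,1,1,1,1).

∂_2: C_2 → C_1 maps a triangle to the signed sum of its edges. For instance
  ∂egm = gm − em + eg,
  ∂agk = gk − ak + ag.
The resulting 21×6 matrix has rank 6, and its Smith normal form has invariant factors (1,1,1,1,1,1).

Reading off H_k = ker ∂_k / im ∂_{k+1}:

  H_2: rank ker ∂_2 − rank ∂_3 = (6 − 6) − 0 = 0, and there is no ∂_3, so H_2 = 0.

(K is a triangulation of the disjoint union of a wedge of 3 circles and the cylinder S^1 x I.)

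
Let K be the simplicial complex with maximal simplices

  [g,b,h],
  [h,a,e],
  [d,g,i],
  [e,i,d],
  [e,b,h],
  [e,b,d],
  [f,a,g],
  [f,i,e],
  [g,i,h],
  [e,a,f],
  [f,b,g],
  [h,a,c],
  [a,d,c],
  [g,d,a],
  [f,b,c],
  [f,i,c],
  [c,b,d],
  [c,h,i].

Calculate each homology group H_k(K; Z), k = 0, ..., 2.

Take the total order a < b < c < d < e < f < g < h < i on the vertex set. Then K (dimension 2) consists of the simplices:

  0-simplices (9): a, b, c, d, e, f, g, h, i
  1-simplices (27): ac, ad, ae, af, ag, ah, bc, bd, be, bf, bg, bh, cd, cf, ch, ci, de, dg, di, ef, eh, ei, fg, fi, gh, gi, hi
  2-simplices (18): acd, ach, adg, aef, aeh, afg, bcd, bcf, bde, beh, bfg, bgh, cfi, chi, dei, dgi, efi, ghi

Hence C_0 ≅ Z^9, C_1 ≅ Z^27, C_2 ≅ Z^18.

The boundary map ∂_1: C_1 → C_0 is given by ∂[p,q] = [q] − [p].
This gives a 9×27 integer matrix of rank 8; reducing to Smith normal form yields diagonal entries (1,1,1,1,1,1,1,1).

∂_2: C_2 → C_1 sends each 2-simplex [p,q,r] to [q,r] − [p,r] + [p,q]. For instance
  ∂dgi = gi − di + dg,
  ∂chi = hi − ci + ch.
As a 27×18 matrix over Z this has rank 17, with invariant factors (1,1,1,1,1,1,1,1,1,1,1,1,1,1,1,1,1).

Reading off H_k = ker ∂_k / im ∂_{k+1}:

  H_0: rank C_0 − rank ∂_1 = 9 − 8 = 1, and the invariant factors of ∂_1 are all 1, so H_0 ≅ Z.
  H_1: rank ker ∂_1 − rank ∂_2 = (27 − 8) − 17 = 2, and the invariant factors of ∂_2 are all 1, so H_1 ≅ Z^2.
  H_2: rank ker ∂_2 − rank ∂_3 = (18 − 17) − 0 = 1, and there is no ∂_3, so H_2 ≅ Z.

As a check, the Euler characteristic is 9 − 27 + 18 = 0, which agrees with 1 − 2 + 1 = 0.
(K is a triangulation of the torus T^2.)

H_0 = Z,  H_1 = Z^2,  H_2 = Z.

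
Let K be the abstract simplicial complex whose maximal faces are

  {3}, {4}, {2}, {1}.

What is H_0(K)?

Order the vertices as 1 < 2 < 3 < 4. Listing each simplex with vertices in this order, K has dimension 0 with simplices:

  0-simplices (4): [1], [2], [3], [4]

so the chain groups are C_0 ≅ Z^4.

From H_k ≅ ker(∂_k) / im(∂_{k+1}) we obtain:

  H_0: rank C_0 − rank ∂_1 = 4 − 0 = 4, and there is no ∂_1, so H_0 = Z^4.

H_0 = Z^4.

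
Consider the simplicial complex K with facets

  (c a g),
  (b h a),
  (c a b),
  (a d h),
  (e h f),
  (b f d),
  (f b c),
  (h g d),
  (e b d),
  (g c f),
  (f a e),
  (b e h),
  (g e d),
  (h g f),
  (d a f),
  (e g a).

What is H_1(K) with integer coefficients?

K has 8 vertices, 24 edges, 16 triangles.
rank ∂_1 = 7, rank ∂_2 = 15 ⇒ b_1 = 24 − 7 − 15 = 2; all invariant factors of ∂_2 are 1 so no torsion. So H_1 = Z^2.

H_1 ≅ Z^2.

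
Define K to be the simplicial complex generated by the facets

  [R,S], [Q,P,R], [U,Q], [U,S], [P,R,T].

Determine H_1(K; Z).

H_1 ≅ Z.

Order the vertices as P < Q < R < S < T < U. Listing each simplex with vertices in this order, K has dimension 2 with simplices:

  0-simplices (6): P, Q, R, S, T, U
  1-simplices (8): PQ, PR, PT, QR, QU, RS, RT, SU
  2-simplices (2): PQR, PRT

giving chain groups C_0 ≅ Z^6, C_1 ≅ Z^8, C_2 ≅ Z^2.

∂_1: C_1 → C_0 sends each edge [p,q] (with p < q) to q − p.
As a 6×8 matrix over Z this has rank 5, with invariant factors (1,1,1,1,1).

∂_2: C_2 → C_1 maps a triangle to the signed sum of its edges. For instance
  ∂PQR = QR − PR + PQ,
  ∂PRT = RT − PT + PR.
The resulting 8×2 matrix has rank 2, and its Smith normal form has invariant factors (1,1).

Now H_k = ker ∂_k / im ∂_{k+1}, so:

  H_1: rank ker ∂_1 − rank ∂_2 = (8 − 5) − 2 = 1, and the invariant factors of ∂_2 are all 1, so H_1 = Z.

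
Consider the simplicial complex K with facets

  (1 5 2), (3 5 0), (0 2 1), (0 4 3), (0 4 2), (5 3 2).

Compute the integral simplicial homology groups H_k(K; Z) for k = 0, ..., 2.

K has 6 vertices, 12 edges, 6 triangles.
rank ∂_0 = 0, rank ∂_1 = 5 ⇒ b_0 = 6 − 0 − 5 = 1; all invariant factors of ∂_1 are 1 so no torsion. So H_0 = Z.
rank ∂_1 = 5, rank ∂_2 = 6 ⇒ b_1 = 12 − 5 − 6 = 1; all invariant factors of ∂_2 are 1 so no torsion. So H_1 = Z.
rank ∂_2 = 6, rank ∂_3 = 0 ⇒ b_2 = 6 − 6 − 0 = 0. So H_2 = 0.

H_0 = Z,  H_1 = Z,  H_2 = 0.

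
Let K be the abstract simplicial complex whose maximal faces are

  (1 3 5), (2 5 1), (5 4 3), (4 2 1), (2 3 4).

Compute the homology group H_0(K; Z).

We work with the vertex ordering 1 < 2 < 3 < 4 < 5. The simplices of K, each written with vertices in increasing order, are:

  0-simplices (5): [1], [2], [3], [4], [5]
  1-simplices (10): [1,2], [1,3], [1,4], [1,5], [2,3], [2,4], [2,5], [3,4], [3,5], [4,5]
  2-simplices (5): [1,2,4], [1,2,5], [1,3,5], [2,3,4], [3,4,5]

Hence C_0 ≅ Z^5, C_1 ≅ Z^10, C_2 ≅ Z^5.

The boundary map ∂_1: C_1 → C_0 maps an edge to its endpoints' difference, ∂[p,q] = q − p. For instance
  ∂[3,4] = [4] − [3].
As a 5×10 matrix over Z this has rank 4, with invariant factors (1,1,1,1).

∂_2: C_2 → C_1 maps a triangle to the signed sum of its edges. For instance
  ∂[1,2,5] = [2,5] − [1,5] + [1,2],
  ∂[2,3,4] = [3,4] − [2,4] + [2,3].
The 10×5 boundary matrix has rank 5 and Smith normal form diag(1,1,1,1,1).

Reading off H_k = ker ∂_k / im ∂_{k+1}:

  H_0: rank C_0 − rank ∂_1 = 5 − 4 = 1, and the invariant factors of ∂_1 are all 1, so H_0 ≅ Z.

H_0 ≅ Z.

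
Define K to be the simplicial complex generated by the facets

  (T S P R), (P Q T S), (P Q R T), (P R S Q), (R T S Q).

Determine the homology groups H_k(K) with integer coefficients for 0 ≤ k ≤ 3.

H_0 ≅ Z,  H_1 = 0,  H_2 = 0,  H_3 ≅ Z.

We work with the vertex ordering P < Q < R < S < T. The simplices of K, each written with vertices in increasing order, are:

  0-simplices (5): P, Q, R, S, T
  1-simplices (10): PQ, PR, PS, PT, QR, QS, QT, RS, RT, ST
  2-simplices (10): PQR, PQS, PQT, PRS, PRT, PST, QRS, QRT, QST, RST
  3-simplices (5): PQRS, PQRT, PQST, PRST, QRST

giving chain groups C_0 ≅ Z^5, C_1 ≅ Z^10, C_2 ≅ Z^10, C_3 ≅ Z^5.

∂_1: C_1 → C_0 sends each edge [p,q] (with p < q) to q − p.
The resulting 5×10 matrix has rank 4, and its Smith normal form has invariant factors (1,1,1,1).

The boundary map ∂_2: C_2 → C_1 acts by ∂[p,q,r] = [q,r] − [p,r] + [p,q]. For instance
  ∂QRS = RS − QS + QR,
  ∂PQR = QR − PR + PQ.
The 10×10 boundary matrix has rank 6 and Smith normal form diag(1,1,1,1,1,1).

∂_3: C_3 → C_2 sends each 3-simplex σ to the alternating sum Σ_i (−1)^i (σ with its i-th vertex removed). For instance
  ∂PQST = QST − PST + PQT − PQS,
  ∂PQRT = QRT − PRT + PQT − PQR.
This gives a 10×5 integer matrix of rank 4; reducing to Smith normal form yields diagonal entries (1,1,1,1).

Computing H_k = (kernel of ∂_k) / (image of ∂_{k+1}):

  H_0: rank C_0 − rank ∂_1 = 5 − 4 = 1, and the invariant factors of ∂_1 are all 1, so H_0 ≅ Z.
  H_1: rank ker ∂_1 − rank ∂_2 = (10 − 4) − 6 = 0, and the invariant factors of ∂_2 are all 1, so H_1 ≅ 0.
  H_2: rank ker ∂_2 − rank ∂_3 = (10 − 6) − 4 = 0, and the invariant factors of ∂_3 are all 1, so H_2 ≅ 0.
  H_3: rank ker ∂_3 − rank ∂_4 = (5 − 4) − 0 = 1, and there is no ∂_4, so H_3 ≅ Z.

As a check, the Euler characteristic is 5 − 10 + 10 − 5 = 0, which agrees with 1 − 0 + 0 − 1 = 0.
(K is a triangulation of the 3-sphere S^3.)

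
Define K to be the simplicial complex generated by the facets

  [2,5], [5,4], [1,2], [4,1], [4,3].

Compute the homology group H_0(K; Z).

Order the vertices as 1 < 2 < 3 < 4 < 5. Listing each simplex with vertices in this order, K has dimension 1 with simplices:

  0-simplices (5): [1], [2], [3], [4], [5]
  1-simplices (5): [1,2], [1,4], [2,5], [3,4], [4,5]

Hence C_0 ≅ Z^5, C_1 ≅ Z^5.

Boundary ∂_1: C_1 → C_0 is given by ∂[p,q] = [q] − [p].
The resulting 5×5 matrix has rank 4, and its Smith normal form has invariant factors (1,1,1,1).

Reading off H_k = ker ∂_k / im ∂_{k+1}:

  H_0: rank C_0 − rank ∂_1 = 5 − 4 = 1, and the invariant factors of ∂_1 are all 1, so H_0 ≅ Z.

H_0 ≅ Z.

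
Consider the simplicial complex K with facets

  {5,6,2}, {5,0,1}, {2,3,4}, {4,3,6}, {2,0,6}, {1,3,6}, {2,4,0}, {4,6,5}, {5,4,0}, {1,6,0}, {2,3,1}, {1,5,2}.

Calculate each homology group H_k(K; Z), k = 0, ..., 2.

H_0 = Z,  H_1 = Z_2,  H_2 = 0.

Order the vertices as 0 < 1 < 2 < 3 < 4 < 5 < 6. Listing each simplex with vertices in this order, K has dimension 2 with simplices:

  0-simplices (7): [0], [1], [2], [3], [4], [5], [6]
  1-simplices (18): [0,1], [0,2], [0,4], [0,5], [0,6], [1,2], [1,3], [1,5], [1,6], [2,3], [2,4], [2,5], [2,6], [3,4], [3,6], [4,5], [4,6], [5,6]
  2-simplices (12): [0,1,5], [0,1,6], [0,2,4], [0,2,6], [0,4,5], [1,2,3], [1,2,5], [1,3,6], [2,3,4], [2,5,6], [3,4,6], [4,5,6]

so the chain groups are C_0 ≅ Z^7, C_1 ≅ Z^18, C_2 ≅ Z^12.

Boundary ∂_1: C_1 → C_0 sends each edge [p,q] (with p < q) to q − p. For instance
  ∂[0,4] = [4] − [0].
As a 7×18 matrix over Z this has rank 6, with invariant factors (1,1,1,1,1,1).

∂_2: C_2 → C_1 sends each 2-simplex [p,q,r] to [q,r] − [p,r] + [p,q]. For instance
  ∂[1,3,6] = [3,6] − [1,6] + [1,3],
  ∂[4,5,6] = [5,6] − [4,6] + [4,5].
This gives a 18×12 integer matrix of rank 12; reducing to Smith normal form yields diagonal entries (1,1,1,1,1,1,1,1,1,1,1,2).

Computing H_k = (kernel of ∂_k) / (image of ∂_{k+1}):

  H_0: rank C_0 − rank ∂_1 = 7 − 6 = 1, and the invariant factors of ∂_1 are all 1, so H_0 ≅ Z.
  H_1: rank ker ∂_1 − rank ∂_2 = (18 − 6) − 12 = 0, and ∂_2 has invariant factor 2 > 1, so H_1 ≅ Z_2.
  H_2: rank ker ∂_2 − rank ∂_3 = (12 − 12) − 0 = 0, and there is no ∂_3, so H_2 ≅ 0.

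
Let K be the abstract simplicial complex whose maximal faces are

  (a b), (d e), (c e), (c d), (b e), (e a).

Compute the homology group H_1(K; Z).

H_1 ≅ Z^2.

Take the total order a < b < c < d < e on the vertex set. Then K (dimension 1) consists of the simplices:

  0-simplices (5): a, b, c, d, e
  1-simplices (6): ab, ae, be, cd, ce, de

giving chain groups C_0 ≅ Z^5, C_1 ≅ Z^6.

The boundary map ∂_1: C_1 → C_0 sends each edge [p,q] (with p < q) to q − p. For instance
  ∂ab = b − a.
The resulting 5×6 matrix has rank 4, and its Smith normal form has invariant factors (1,1,1,1).

Computing H_k = (kernel of ∂_k) / (image of ∂_{k+1}):

  H_1: rank ker ∂_1 − rank ∂_2 = (6 − 4) − 0 = 2, and there is no ∂_2, so H_1 ≅ Z^2.

(K is a triangulation of a wedge of 2 circles.)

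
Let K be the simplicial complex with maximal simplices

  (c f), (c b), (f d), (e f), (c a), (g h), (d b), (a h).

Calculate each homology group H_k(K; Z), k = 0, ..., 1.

Fix the vertex order a < b < c < d < e < f < g < h and write every simplex with vertices in increasing order. Then dim K = 1 and the simplices of K are:

  0-simplices (8): a, b, c, d, e, f, g, h
  1-simplices (8): ac, ah, bc, bd, cf, df, ef, gh

giving chain groups C_0 ≅ Z^8, C_1 ≅ Z^8.

The boundary map ∂_1: C_1 → C_0 maps an edge to its endpoints' difference, ∂[p,q] = q − p.
This gives a 8×8 integer matrix of rank 7; reducing to Smith normal form yields diagonal entries (1,1,1,1,1,1,1).

Reading off H_k = ker ∂_k / im ∂_{k+1}:

  H_0: rank C_0 − rank ∂_1 = 8 − 7 = 1, and the invariant factors of ∂_1 are all 1, so H_0 ≅ Z.
  H_1: rank ker ∂_1 − rank ∂_2 = (8 − 7) − 0 = 1, and there is no ∂_2, so H_1 ≅ Z.

H_0 ≅ Z,  H_1 ≅ Z.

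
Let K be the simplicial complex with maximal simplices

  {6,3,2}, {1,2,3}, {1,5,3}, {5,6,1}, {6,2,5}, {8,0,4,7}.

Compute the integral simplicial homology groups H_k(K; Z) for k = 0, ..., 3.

H_0 ≅ Z^2,  H_1 ≅ Z,  H_2 = 0,  H_3 = 0.

Fix the vertex order 0 < 1 < 2 < 3 < 4 < 5 < 6 < 7 < 8 and write every simplex with vertices in increasing order. Then dim K = 3 and the simplices of K are:

  0-simplices (9): [0], [1], [2], [3], [4], [5], [6], [7], [8]
  1-simplices (16): [0,4], [0,7], [0,8], [1,2], [1,3], [1,5], [1,6], [2,3], [2,5], [2,6], [3,5], [3,6], [4,7], [4,8], [5,6], [7,8]
  2-simplices (9): [0,4,7], [0,4,8], [0,7,8], [1,2,3], [1,3,5], [1,5,6], [2,3,6], [2,5,6], [4,7,8]
  3-simplices (1): [0,4,7,8]

giving chain groups C_0 ≅ Z^9, C_1 ≅ Z^16, C_2 ≅ Z^9, C_3 ≅ Z^1.

∂_1: C_1 → C_0 maps an edge to its endpoints' difference, ∂[p,q] = q − p. For instance
  ∂[0,8] = [8] − [0].
This gives a 9×16 integer matrix of rank 7; reducing to Smith normal form yields diagonal entries (1,1,1,1,1,1,1).

Boundary ∂_2: C_2 → C_1 sends each 2-simplex [p,q,r] to [q,r] − [p,r] + [p,q]. For instance
  ∂[0,4,7] = [4,7] − [0,7] + [0,4],
  ∂[1,5,6] = [5,6] − [1,6] + [1,5].
The resulting 16×9 matrix has rank 8, and its Smith normal form has invariant factors (1,1,1,1,1,1,1,1).

Boundary ∂_3: C_3 → C_2 sends each 3-simplex σ to the alternating sum Σ_i (−1)^i (σ with its i-th vertex removed). For instance
  ∂[0,4,7,8] = [4,7,8] − [0,7,8] + [0,4,8] − [0,4,7].
The 9×1 boundary matrix has rank 1 and Smith normal form diag(1).

Reading off H_k = ker ∂_k / im ∂_{k+1}:

  H_0: rank C_0 − rank ∂_1 = 9 − 7 = 2, and the invariant factors of ∂_1 are all 1, so H_0 ≅ Z^2.
  H_1: rank ker ∂_1 − rank ∂_2 = (16 − 7) − 8 = 1, and the invariant factors of ∂_2 are all 1, so H_1 ≅ Z.
  H_2: rank ker ∂_2 − rank ∂_3 = (9 − 8) − 1 = 0, and the invariant factors of ∂_3 are all 1, so H_2 ≅ 0.
  H_3: rank ker ∂_3 − rank ∂_4 = (1 − 1) − 0 = 0, and there is no ∂_4, so H_3 ≅ 0.

As a check, the Euler characteristic is 9 − 16 + 9 − 1 = 1, which agrees with 2 − 1 + 0 − 0 = 1.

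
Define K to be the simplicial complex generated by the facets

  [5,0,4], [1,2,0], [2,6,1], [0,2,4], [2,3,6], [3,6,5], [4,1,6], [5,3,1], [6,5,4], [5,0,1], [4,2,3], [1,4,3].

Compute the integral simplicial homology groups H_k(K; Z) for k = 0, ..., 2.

H_0 ≅ Z,  H_1 ≅ Z/2,  H_2 = 0.

We work with the vertex ordering 0 < 1 < 2 < 3 < 4 < 5 < 6. The simplices of K, each written with vertices in increasing order, are:

  0-simplices (7): [0], [1], [2], [3], [4], [5], [6]
  1-simplices (18): [0,1], [0,2], [0,4], [0,5], [1,2], [1,3], [1,4], [1,5], [1,6], [2,3], [2,4], [2,6], [3,4], [3,5], [3,6], [4,5], [4,6], [5,6]
  2-simplices (12): [0,1,2], [0,1,5], [0,2,4], [0,4,5], [1,2,6], [1,3,4], [1,3,5], [1,4,6], [2,3,4], [2,3,6], [3,5,6], [4,5,6]

giving chain groups C_0 ≅ Z^7, C_1 ≅ Z^18, C_2 ≅ Z^12.

The boundary map ∂_1: C_1 → C_0 is given by ∂[p,q] = [q] − [p]. For instance
  ∂[1,4] = [4] − [1].
As a 7×18 matrix over Z this has rank 6, with invariant factors (1,1,1,1,1,1).

The boundary map ∂_2: C_2 → C_1 acts by ∂[p,q,r] = [q,r] − [p,r] + [p,q]. For instance
  ∂[1,3,5] = [3,5] − [1,5] + [1,3],
  ∂[4,5,6] = [5,6] − [4,6] + [4,5].
As a 18×12 matrix over Z this has rank 12, with invariant factors (1,1,1,1,1,1,1,1,1,1,1,2).

From H_k ≅ ker(∂_k) / im(∂_{k+1}) we obtain:

  H_0: rank C_0 − rank ∂_1 = 7 − 6 = 1, and the invariant factors of ∂_1 are all 1, so H_0 ≅ Z.
  H_1: rank ker ∂_1 − rank ∂_2 = (18 − 6) − 12 = 0, and ∂_2 has invariant factor 2 > 1, so H_1 ≅ Z/2.
  H_2: rank ker ∂_2 − rank ∂_3 = (12 − 12) − 0 = 0, and there is no ∂_3, so H_2 ≅ 0.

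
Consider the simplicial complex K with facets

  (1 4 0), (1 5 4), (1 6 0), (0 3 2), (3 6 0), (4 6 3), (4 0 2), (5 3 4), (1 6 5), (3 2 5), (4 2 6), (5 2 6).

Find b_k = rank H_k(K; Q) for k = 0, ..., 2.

b_0 = 1, b_1 = 0, b_2 = 0.

Take the total order 0 < 1 < 2 < 3 < 4 < 5 < 6 on the vertex set. Then K (dimension 2) consists of the simplices:

  0-simplices (7): [0], [1], [2], [3], [4], [5], [6]
  1-simplices (18): [0,1], [0,2], [0,3], [0,4], [0,6], [1,4], [1,5], [1,6], [2,3], [2,4], [2,5], [2,6], [3,4], [3,5], [3,6], [4,5], [4,6], [5,6]
  2-simplices (12): [0,1,4], [0,1,6], [0,2,3], [0,2,4], [0,3,6], [1,4,5], [1,5,6], [2,3,5], [2,4,6], [2,5,6], [3,4,5], [3,4,6]

so the chain groups are C_0 ≅ Z^7, C_1 ≅ Z^18, C_2 ≅ Z^12.

Boundary ∂_1: C_1 → C_0 is given by ∂[p,q] = [q] − [p]. For instance
  ∂[2,5] = [5] − [2].
This gives a 7×18 integer matrix of rank 6; reducing to Smith normal form yields diagonal entries (1,1,1,1,1,1).

The boundary map ∂_2: C_2 → C_1 maps a triangle to the signed sum of its edges. For instance
  ∂[2,5,6] = [5,6] − [2,6] + [2,5],
  ∂[0,3,6] = [3,6] − [0,6] + [0,3].
This gives a 18×12 integer matrix of rank 12; reducing to Smith normal form yields diagonal entries (1,1,1,1,1,1,1,1,1,1,1,2).

Now H_k = ker ∂_k / im ∂_{k+1}, so:

  H_0: rank C_0 − rank ∂_1 = 7 − 6 = 1, and the invariant factors of ∂_1 are all 1, so H_0 = Z.
  H_1: rank ker ∂_1 − rank ∂_2 = (18 − 6) − 12 = 0, and ∂_2 has invariant factor 2 > 1, so H_1 = Z/2.
  H_2: rank ker ∂_2 − rank ∂_3 = (12 − 12) − 0 = 0, and there is no ∂_3, so H_2 = 0.

Hence the Betti numbers are b_0 = 1, b_1 = 0, b_2 = 0.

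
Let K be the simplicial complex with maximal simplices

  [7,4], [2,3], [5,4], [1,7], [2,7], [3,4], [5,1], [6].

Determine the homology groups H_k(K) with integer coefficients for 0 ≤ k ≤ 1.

H_0 = Z^2,  H_1 = Z^2.

Take the total order 1 < 2 < 3 < 4 < 5 < 6 < 7 on the vertex set. Then K (dimension 1) consists of the simplices:

  0-simplices (7): [1], [2], [3], [4], [5], [6], [7]
  1-simplices (7): [1,5], [1,7], [2,3], [2,7], [3,4], [4,5], [4,7]

giving chain groups C_0 ≅ Z^7, C_1 ≅ Z^7.

The boundary map ∂_1: C_1 → C_0 is given by ∂[p,q] = [q] − [p]. For instance
  ∂[2,7] = [7] − [2].
As a 7×7 matrix over Z this has rank 5, with invariant factors (1,1,1,1,1).

From H_k ≅ ker(∂_k) / im(∂_{k+1}) we obtain:

  H_0: rank C_0 − rank ∂_1 = 7 − 5 = 2, and the invariant factors of ∂_1 are all 1, so H_0 ≅ Z^2.
  H_1: rank ker ∂_1 − rank ∂_2 = (7 − 5) − 0 = 2, and there is no ∂_2, so H_1 ≅ Z^2.

As a check, the Euler characteristic is 7 − 7 = 0, which agrees with 2 − 2 = 0.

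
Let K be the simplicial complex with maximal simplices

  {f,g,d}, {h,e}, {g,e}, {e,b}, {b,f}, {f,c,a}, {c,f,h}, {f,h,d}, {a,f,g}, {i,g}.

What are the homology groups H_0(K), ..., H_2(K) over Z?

H_0 ≅ Z,  H_1 ≅ Z^2,  H_2 = 0.

We work with the vertex ordering a < b < c < d < e < f < g < h < i. The simplices of K, each written with vertices in increasing order, are:

  0-simplices (9): a, b, c, d, e, f, g, h, i
  1-simplices (15): ac, af, ag, be, bf, cf, ch, df, dg, dh, eg, eh, fg, fh, gi
  2-simplices (5): acf, afg, cfh, dfg, dfh

Hence C_0 ≅ Z^9, C_1 ≅ Z^15, C_2 ≅ Z^5.

∂_1: C_1 → C_0 is given by ∂[p,q] = [q] − [p].
The 9×15 boundary matrix has rank 8 and Smith normal form diag(1,1,1,1,1,1,1,1).

Boundary ∂_2: C_2 → C_1 acts by ∂[p,q,r] = [q,r] − [p,r] + [p,q]. For instance
  ∂afg = fg − ag + af,
  ∂cfh = fh − ch + cf.
The resulting 15×5 matrix has rank 5, and its Smith normal form has invariant factors (1,1,1,1,1).

From H_k ≅ ker(∂_k) / im(∂_{k+1}) we obtain:

  H_0: rank C_0 − rank ∂_1 = 9 − 8 = 1, and the invariant factors of ∂_1 are all 1, so H_0 ≅ Z.
  H_1: rank ker ∂_1 − rank ∂_2 = (15 − 8) − 5 = 2, and the invariant factors of ∂_2 are all 1, so H_1 ≅ Z^2.
  H_2: rank ker ∂_2 − rank ∂_3 = (5 − 5) − 0 = 0, and there is no ∂_3, so H_2 ≅ 0.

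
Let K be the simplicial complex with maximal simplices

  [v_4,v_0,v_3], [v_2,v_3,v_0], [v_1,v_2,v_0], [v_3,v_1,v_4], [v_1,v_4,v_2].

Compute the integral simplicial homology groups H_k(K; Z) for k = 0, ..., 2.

Take the total order v_0 < v_1 < v_2 < v_3 < v_4 on the vertex set. Then K (dimension 2) consists of the simplices:

  0-simplices (5): [v_0], [v_1], [v_2], [v_3], [v_4]
  1-simplices (10): [v_0,v_1], [v_0,v_2], [v_0,v_3], [v_0,v_4], [v_1,v_2], [v_1,v_3], [v_1,v_4], [v_2,v_3], [v_2,v_4], [v_3,v_4]
  2-simplices (5): [v_0,v_1,v_2], [v_0,v_2,v_3], [v_0,v_3,v_4], [v_1,v_2,v_4], [v_1,v_3,v_4]

giving chain groups C_0 ≅ Z^5, C_1 ≅ Z^10, C_2 ≅ Z^5.

∂_1: C_1 → C_0 is given by ∂[p,q] = [q] − [p]. For instance
  ∂[v_0,v_4] = [v_4] − [v_0].
This gives a 5×10 integer matrix of rank 4; reducing to Smith normal form yields diagonal entries (1,1,1,1).

Boundary ∂_2: C_2 → C_1 maps a triangle to the signed sum of its edges. For instance
  ∂[v_0,v_1,v_2] = [v_1,v_2] − [v_0,v_2] + [v_0,v_1],
  ∂[v_0,v_2,v_3] = [v_2,v_3] − [v_0,v_3] + [v_0,v_2].
The resulting 10×5 matrix has rank 5, and its Smith normal form has invariant factors (1,1,1,1,1).

From H_k ≅ ker(∂_k) / im(∂_{k+1}) we obtain:

  H_0: rank C_0 − rank ∂_1 = 5 − 4 = 1, and the invariant factors of ∂_1 are all 1, so H_0 = Z.
  H_1: rank ker ∂_1 − rank ∂_2 = (10 − 4) − 5 = 1, and the invariant factors of ∂_2 are all 1, so H_1 = Z.
  H_2: rank ker ∂_2 − rank ∂_3 = (5 − 5) − 0 = 0, and there is no ∂_3, so H_2 = 0.

As a check, the Euler characteristic is 5 − 10 + 5 = 0, which agrees with 1 − 1 + 0 = 0.

H_0 ≅ Z,  H_1 ≅ Z,  H_2 = 0.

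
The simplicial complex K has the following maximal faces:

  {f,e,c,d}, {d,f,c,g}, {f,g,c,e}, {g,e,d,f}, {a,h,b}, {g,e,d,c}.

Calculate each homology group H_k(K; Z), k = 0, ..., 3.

H_0 ≅ Z^2,  H_1 = 0,  H_2 = 0,  H_3 ≅ Z.

Take the total order a < b < c < d < e < f < g < h on the vertex set. Then K (dimension 3) consists of the simplices:

  0-simplices (8): a, b, c, d, e, f, g, h
  1-simplices (13): ab, ah, bh, cd, ce, cf, cg, de, df, dg, ef, eg, fg
  2-simplices (11): abh, cde, cdf, cdg, cef, ceg, cfg, def, deg, dfg, efg
  3-simplices (5): cdef, cdeg, cdfg, cefg, defg

Hence C_0 ≅ Z^8, C_1 ≅ Z^13, C_2 ≅ Z^11, C_3 ≅ Z^5.

∂_1: C_1 → C_0 sends each edge [p,q] (with p < q) to q − p. For instance
  ∂cd = d − c.
As a 8×13 matrix over Z this has rank 6, with invariant factors (1,1,1,1,1,1).

The boundary map ∂_2: C_2 → C_1 maps a triangle to the signed sum of its edges. For instance
  ∂ceg = eg − cg + ce,
  ∂deg = eg − dg + de.
The 13×11 boundary matrix has rank 7 and Smith normal form diag(1,1,1,1,1,1,1).

Boundary ∂_3: C_3 → C_2 sends each 3-simplex σ to the alternating sum Σ_i (−1)^i (σ with its i-th vertex removed). For instance
  ∂cefg = efg − cfg + ceg − cef,
  ∂defg = efg − dfg + deg − def.
The resulting 11×5 matrix has rank 4, and its Smith normal form has invariant factors (1,1,1,1).

Now H_k = ker ∂_k / im ∂_{k+1}, so:

  H_0: rank C_0 − rank ∂_1 = 8 − 6 = 2, and the invariant factors of ∂_1 are all 1, so H_0 ≅ Z^2.
  H_1: rank ker ∂_1 − rank ∂_2 = (13 − 6) − 7 = 0, and the invariant factors of ∂_2 are all 1, so H_1 ≅ 0.
  H_2: rank ker ∂_2 − rank ∂_3 = (11 − 7) − 4 = 0, and the invariant factors of ∂_3 are all 1, so H_2 ≅ 0.
  H_3: rank ker ∂_3 − rank ∂_4 = (5 − 4) − 0 = 1, and there is no ∂_4, so H_3 ≅ Z.

(K is a triangulation of the disjoint union of the 2-simplex and the 3-sphere S^3.)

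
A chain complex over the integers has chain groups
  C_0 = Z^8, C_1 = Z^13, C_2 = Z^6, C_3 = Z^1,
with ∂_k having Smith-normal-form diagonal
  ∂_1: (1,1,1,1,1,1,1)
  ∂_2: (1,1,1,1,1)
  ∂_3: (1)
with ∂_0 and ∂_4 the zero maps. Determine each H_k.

H_0: b_0 = 8 − 0 − 7 = 1; torsion from ∂_1 factors > 1: none. So H_0 = Z.
H_1: b_1 = 13 − 7 − 5 = 1; torsion from ∂_2 factors > 1: none. So H_1 = Z.
H_2: b_2 = 6 − 5 − 1 = 0; torsion from ∂_3 factors > 1: none. So H_2 = 0.
H_3: b_3 = 1 − 1 − 0 = 0; torsion from ∂_4 factors > 1: none. So H_3 = 0.

H_0 = Z,  H_1 = Z,  H_2 = 0,  H_3 = 0.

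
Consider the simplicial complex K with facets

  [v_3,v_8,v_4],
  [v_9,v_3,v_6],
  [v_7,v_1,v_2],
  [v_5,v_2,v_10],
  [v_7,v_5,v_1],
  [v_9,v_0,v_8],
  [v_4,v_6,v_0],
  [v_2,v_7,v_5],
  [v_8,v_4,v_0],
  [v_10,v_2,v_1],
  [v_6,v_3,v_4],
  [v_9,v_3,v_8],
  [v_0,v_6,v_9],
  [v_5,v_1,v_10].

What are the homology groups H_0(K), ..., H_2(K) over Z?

Take the total order v_0 < v_1 < v_2 < v_3 < v_4 < v_5 < v_6 < v_7 < v_8 < v_9 < v_10 on the vertex set. Then K (dimension 2) consists of the simplices:

  0-simplices (11): [v_0], [v_1], [v_2], [v_3], [v_4], [v_5], [v_6], [v_7], [v_8], [v_9], [v_10]
  1-simplices (21): (21 of them)
  2-simplices (14): (14 of them)

giving chain groups C_0 ≅ Z^11, C_1 ≅ Z^21, C_2 ≅ Z^14.

∂_1: C_1 → C_0 sends each edge [p,q] (with p < q) to q − p.
As a 11×21 matrix over Z this has rank 9, with invariant factors (1,1,1,1,1,1,1,1,1).

∂_2: C_2 → C_1 maps a triangle to the signed sum of its edges. For instance
  ∂[v_3,v_4,v_8] = [v_4,v_8] − [v_3,v_8] + [v_3,v_4],
  ∂[v_0,v_4,v_6] = [v_4,v_6] − [v_0,v_6] + [v_0,v_4].
The resulting 21×14 matrix has rank 12, and its Smith normal form has invariant factors (1,1,1,1,1,1,1,1,1,1,1,1).

From H_k ≅ ker(∂_k) / im(∂_{k+1}) we obtain:

  H_0: rank C_0 − rank ∂_1 = 11 − 9 = 2, and the invariant factors of ∂_1 are all 1, so H_0 ≅ Z^2.
  H_1: rank ker ∂_1 − rank ∂_2 = (21 − 9) − 12 = 0, and the invariant factors of ∂_2 are all 1, so H_1 ≅ 0.
  H_2: rank ker ∂_2 − rank ∂_3 = (14 − 12) − 0 = 2, and there is no ∂_3, so H_2 ≅ Z^2.

As a check, the Euler characteristic is 11 − 21 + 14 = 4, which agrees with 2 − 0 + 2 = 4.

H_0 = Z^2,  H_1 = 0,  H_2 = Z^2.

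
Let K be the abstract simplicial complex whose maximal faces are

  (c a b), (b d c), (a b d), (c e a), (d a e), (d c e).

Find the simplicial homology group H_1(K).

H_1 = 0.

Fix the vertex order a < b < c < d < e and write every simplex with vertices in increasing order. Then dim K = 2 and the simplices of K are:

  0-simplices (5): a, b, c, d, e
  1-simplices (9): ab, ac, ad, ae, bc, bd, cd, ce, de
  2-simplices (6): abc, abd, ace, ade, bcd, cde

so the chain groups are C_0 ≅ Z^5, C_1 ≅ Z^9, C_2 ≅ Z^6.

Boundary ∂_1: C_1 → C_0 is given by ∂[p,q] = [q] − [p]. For instance
  ∂cd = d − c.
As a 5×9 matrix over Z this has rank 4, with invariant factors (1,1,1,1).

∂_2: C_2 → C_1 acts by ∂[p,q,r] = [q,r] − [p,r] + [p,q]. For instance
  ∂ade = de − ae + ad,
  ∂ace = ce − ae + ac.
The 9×6 boundary matrix has rank 5 and Smith normal form diag(1,1,1,1,1).

Computing H_k = (kernel of ∂_k) / (image of ∂_{k+1}):

  H_1: rank ker ∂_1 − rank ∂_2 = (9 − 4) − 5 = 0, and the invariant factors of ∂_2 are all 1, so H_1 ≅ 0.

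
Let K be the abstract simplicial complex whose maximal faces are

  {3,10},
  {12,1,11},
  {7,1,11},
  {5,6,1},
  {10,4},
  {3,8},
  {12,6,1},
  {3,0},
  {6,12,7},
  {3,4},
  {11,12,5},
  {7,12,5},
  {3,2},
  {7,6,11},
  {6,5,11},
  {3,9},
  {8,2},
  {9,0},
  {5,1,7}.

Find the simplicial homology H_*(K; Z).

H_0 = Z^2,  H_1 = Z^3 ⊕ Z/2,  H_2 = 0.

We work with the vertex ordering 0 < 1 < 2 < 3 < 4 < 5 < 6 < 7 < 8 < 9 < 10 < 11 < 12. The simplices of K, each written with vertices in increasing order, are:

  0-simplices (13): [0], [1], [2], [3], [4], [5], [6], [7], [8], [9], [10], [11], [12]
  1-simplices (24): (24 of them)
  2-simplices (10): [1,5,6], [1,5,7], [1,6,12], [1,7,11], [1,11,12], [5,6,11], [5,7,12], [5,11,12], [6,7,11], [6,7,12]

Hence C_0 ≅ Z^13, C_1 ≅ Z^24, C_2 ≅ Z^10.

∂_1: C_1 → C_0 sends each edge [p,q] (with p < q) to q − p. For instance
  ∂[0,9] = [9] − [0].
As a 13×24 matrix over Z this has rank 11, with invariant factors (1,1,1,1,1,1,1,1,1,1,1).

Boundary ∂_2: C_2 → C_1 maps a triangle to the signed sum of its edges. For instance
  ∂[5,11,12] = [11,12] − [5,12] + [5,11],
  ∂[1,5,6] = [5,6] − [1,6] + [1,5].
The resulting 24×10 matrix has rank 10, and its Smith normal form has invariant factors (1,1,1,1,1,1,1,1,1,2).

Now H_k = ker ∂_k / im ∂_{k+1}, so:

  H_0: rank C_0 − rank ∂_1 = 13 − 11 = 2, and the invariant factors of ∂_1 are all 1, so H_0 = Z^2.
  H_1: rank ker ∂_1 − rank ∂_2 = (24 − 11) − 10 = 3, and ∂_2 has invariant factor 2 > 1, so H_1 = Z^3 ⊕ Z/2.
  H_2: rank ker ∂_2 − rank ∂_3 = (10 − 10) − 0 = 0, and there is no ∂_3, so H_2 = 0.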